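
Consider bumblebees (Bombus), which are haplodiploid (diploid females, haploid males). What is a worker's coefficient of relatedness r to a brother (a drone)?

Her haploid brother carries none of their father's genes and a random half of their mother's genome; that half matches the maternal half of her own genome with probability 1/2: r = 1/2 · 1/2 = 1/4.

0.25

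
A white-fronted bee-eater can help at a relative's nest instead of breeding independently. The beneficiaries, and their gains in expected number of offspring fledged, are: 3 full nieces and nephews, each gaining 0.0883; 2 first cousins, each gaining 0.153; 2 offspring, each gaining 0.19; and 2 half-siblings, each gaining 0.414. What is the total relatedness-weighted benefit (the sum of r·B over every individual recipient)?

0.501475

r to a full niece or nephew = 0.25 (full aunt/uncle↔niece/nephew: two paths of length 3 through the shared grandparent pair: r = 2·(1/2)^3 = 1/4).
r to a first cousin = 0.125 (first cousins share one grandparent pair — two paths of length 4: r = 2·(1/2)^4 = 1/8).
r to an offspring = 1/2 (one parent–offspring link: r = (1/2)^1 = 1/2).
r to a half-sibling = 0.25 (half-sibs share one parent — one path of length 2: r = (1/2)^2 = 1/4).
Summing one r·B term per recipient: 3·0.25·0.0883 + 2·0.125·0.153 + 2·0.5·0.19 + 2·0.25·0.414 = 0.501475.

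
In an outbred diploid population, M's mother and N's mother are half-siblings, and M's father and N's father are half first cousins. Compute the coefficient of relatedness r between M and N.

With two independent routes of shared ancestry, r is the sum of the two contributions.
M and N are related in two ways: half first cousins through their mothers (r = 1/16) and half second cousins through their fathers (r = 1/64).
r = 1/16 + 1/64 = 5/64 = 0.078125.

0.078125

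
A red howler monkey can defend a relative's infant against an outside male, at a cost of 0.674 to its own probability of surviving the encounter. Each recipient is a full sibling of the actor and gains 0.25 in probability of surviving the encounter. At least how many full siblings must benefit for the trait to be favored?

r to a full sibling = 1/2 (full sibs share both parents — two paths of length 2: r = 2·(1/2)^2 = 1/2).
Hamilton's rule: n·r·B > C  ⇒  n > C/(r·B) = 0.674/(0.5·0.25) = 5.392.
The smallest integer exceeding 5.392 is 6.

6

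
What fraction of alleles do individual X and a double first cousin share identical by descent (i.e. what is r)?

Each parent–offspring link contributes a factor of 1/2, and independent paths through distinct common ancestors add.
Double first cousins share both grandparent pairs — four paths of length 4: r = 4·(1/2)^4 = 1/4.

0.25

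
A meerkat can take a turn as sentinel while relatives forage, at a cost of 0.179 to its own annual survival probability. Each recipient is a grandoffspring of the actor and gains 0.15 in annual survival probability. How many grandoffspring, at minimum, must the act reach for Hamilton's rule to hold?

r to a grandoffspring = 0.25 (two parent–offspring links: r = (1/2)^2 = 1/4).
Hamilton's rule: n·r·B > C  ⇒  n > C/(r·B) = 0.179/(0.25·0.15) = 4.773.
The smallest integer exceeding 4.773 is 5.

5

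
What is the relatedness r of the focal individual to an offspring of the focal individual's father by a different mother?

0.25

Each parent–offspring link contributes a factor of 1/2, and independent paths through distinct common ancestors add.
Half-sibs share one parent — one path of length 2: r = (1/2)^2 = 1/4.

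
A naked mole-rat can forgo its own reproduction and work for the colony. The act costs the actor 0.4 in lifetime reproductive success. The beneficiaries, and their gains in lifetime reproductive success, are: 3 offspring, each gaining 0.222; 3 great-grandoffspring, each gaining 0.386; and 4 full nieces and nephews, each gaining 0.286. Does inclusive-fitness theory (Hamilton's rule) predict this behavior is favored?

Hamilton's rule: the trait is favored when the sum of r·B over every recipient exceeds the actor's cost C.
r to an offspring = 0.5 (one parent–offspring link: r = (1/2)^1 = 1/2).
r to a great-grandoffspring = 0.125 (three parent–offspring links: r = (1/2)^3 = 1/8).
r to a full niece or nephew = 1/4 (full aunt/uncle↔niece/nephew: two paths of length 3 through the shared grandparent pair: r = 2·(1/2)^3 = 1/4).
Summing one r·B term per recipient: 3·0.5·0.222 + 3·0.125·0.386 + 4·0.25·0.286 = 0.76375.
0.76375 > 0.4: the indirect benefit exceeds the cost.

Yes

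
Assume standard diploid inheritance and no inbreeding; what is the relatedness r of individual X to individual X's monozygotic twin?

1

Each parent–offspring link contributes a factor of 1/2, and independent paths through distinct common ancestors add.
Monozygotic twins share every allele identical by descent: r = 1.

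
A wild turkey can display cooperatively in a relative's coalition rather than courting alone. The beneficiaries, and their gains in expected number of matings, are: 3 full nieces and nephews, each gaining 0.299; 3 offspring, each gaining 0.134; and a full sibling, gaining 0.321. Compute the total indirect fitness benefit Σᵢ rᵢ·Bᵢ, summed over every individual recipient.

r to a full niece or nephew = 0.25 (full aunt/uncle↔niece/nephew: two paths of length 3 through the shared grandparent pair: r = 2·(1/2)^3 = 1/4).
r to an offspring = 0.5 (one parent–offspring link: r = (1/2)^1 = 1/2).
r to a full sibling = 1/2 (full sibs share both parents — two paths of length 2: r = 2·(1/2)^2 = 1/2).
Summing one r·B term per recipient: 3·0.25·0.299 + 3·0.5·0.134 + 1·0.5·0.321 = 0.58575.

0.58575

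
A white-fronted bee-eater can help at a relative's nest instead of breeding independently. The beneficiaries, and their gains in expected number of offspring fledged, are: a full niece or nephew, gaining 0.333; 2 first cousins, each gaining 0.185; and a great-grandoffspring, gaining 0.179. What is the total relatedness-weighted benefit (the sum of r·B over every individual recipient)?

r to a full niece or nephew = 1/4 (full aunt/uncle↔niece/nephew: two paths of length 3 through the shared grandparent pair: r = 2·(1/2)^3 = 1/4).
r to a first cousin = 1/8 (first cousins share one grandparent pair — two paths of length 4: r = 2·(1/2)^4 = 1/8).
r to a great-grandoffspring = 1/8 (three parent–offspring links: r = (1/2)^3 = 1/8).
Summing one r·B term per recipient: 1·0.25·0.333 + 2·0.125·0.185 + 1·0.125·0.179 = 0.151875.

0.151875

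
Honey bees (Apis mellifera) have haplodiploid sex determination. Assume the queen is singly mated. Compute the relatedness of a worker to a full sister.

Haplodiploid full sisters inherit their father's entire haploid genome identically (contributing 1/2) and on average half of their mother's contribution (1/2 · 1/2 = 1/4); r = 1/2 + 1/4 = 3/4.

0.75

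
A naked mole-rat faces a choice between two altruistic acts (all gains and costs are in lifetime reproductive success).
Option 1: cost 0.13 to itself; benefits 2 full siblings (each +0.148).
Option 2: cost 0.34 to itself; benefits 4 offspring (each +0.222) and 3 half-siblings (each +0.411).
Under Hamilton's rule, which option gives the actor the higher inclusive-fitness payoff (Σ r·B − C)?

Option 2

Option 1: r to a full sibling = 0.5.
Option 1: Σ r·B − C = (2·0.5·0.148) − 0.13 = 0.018.
Option 2: r to an offspring = 0.5.
Option 2: r to a half-sibling = 0.25.
Option 2: Σ r·B − C = (4·0.5·0.222 + 3·0.25·0.411) − 0.34 = 0.41225.
Option 2 has the higher net inclusive-fitness payoff.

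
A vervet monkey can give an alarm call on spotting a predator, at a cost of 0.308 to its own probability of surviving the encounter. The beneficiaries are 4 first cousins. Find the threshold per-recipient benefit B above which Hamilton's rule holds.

0.616

r to a first cousin = 1/8 (first cousins share one grandparent pair — two paths of length 4: r = 2·(1/2)^4 = 1/8).
Hamilton's rule with n recipients of equal r: n·r·B > C, so B > C/(n·r) = 0.308/(4·0.125) = 0.616.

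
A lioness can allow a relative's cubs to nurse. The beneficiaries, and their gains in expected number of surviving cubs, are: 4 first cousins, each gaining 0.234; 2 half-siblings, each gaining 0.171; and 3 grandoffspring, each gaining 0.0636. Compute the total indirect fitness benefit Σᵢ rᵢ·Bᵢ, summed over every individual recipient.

0.2502

r to a first cousin = 1/8 (first cousins share one grandparent pair — two paths of length 4: r = 2·(1/2)^4 = 1/8).
r to a half-sibling = 1/4 (half-sibs share one parent — one path of length 2: r = (1/2)^2 = 1/4).
r to a grandoffspring = 1/4 (two parent–offspring links: r = (1/2)^2 = 1/4).
Summing one r·B term per recipient: 4·0.125·0.234 + 2·0.25·0.171 + 3·0.25·0.0636 = 0.2502.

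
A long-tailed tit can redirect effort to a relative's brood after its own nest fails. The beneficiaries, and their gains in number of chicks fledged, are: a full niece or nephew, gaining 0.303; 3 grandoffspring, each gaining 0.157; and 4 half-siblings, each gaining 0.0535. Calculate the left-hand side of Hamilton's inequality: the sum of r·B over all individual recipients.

0.247

r to a full niece or nephew = 0.25 (full aunt/uncle↔niece/nephew: two paths of length 3 through the shared grandparent pair: r = 2·(1/2)^3 = 1/4).
r to a grandoffspring = 1/4 (two parent–offspring links: r = (1/2)^2 = 1/4).
r to a half-sibling = 0.25 (half-sibs share one parent — one path of length 2: r = (1/2)^2 = 1/4).
Summing one r·B term per recipient: 1·0.25·0.303 + 3·0.25·0.157 + 4·0.25·0.0535 = 0.247.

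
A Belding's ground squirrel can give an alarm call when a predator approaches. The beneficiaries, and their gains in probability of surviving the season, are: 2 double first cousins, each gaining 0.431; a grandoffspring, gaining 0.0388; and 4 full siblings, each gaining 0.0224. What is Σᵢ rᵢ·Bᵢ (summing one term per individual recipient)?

0.27

r to a double first cousin = 1/4 (double first cousins share both grandparent pairs — four paths of length 4: r = 4·(1/2)^4 = 1/4).
r to a grandoffspring = 1/4 (two parent–offspring links: r = (1/2)^2 = 1/4).
r to a full sibling = 1/2 (full sibs share both parents — two paths of length 2: r = 2·(1/2)^2 = 1/2).
Summing one r·B term per recipient: 2·0.25·0.431 + 1·0.25·0.0388 + 4·0.5·0.0224 = 0.27.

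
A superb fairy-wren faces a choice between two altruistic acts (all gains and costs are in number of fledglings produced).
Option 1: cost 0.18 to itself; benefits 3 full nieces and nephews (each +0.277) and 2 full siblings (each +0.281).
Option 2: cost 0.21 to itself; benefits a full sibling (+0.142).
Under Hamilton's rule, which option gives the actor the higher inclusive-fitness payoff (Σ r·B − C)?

Option 1

Option 1: r to a full niece or nephew = 0.25.
Option 1: r to a full sibling = 0.5.
Option 1: Σ r·B − C = (3·0.25·0.277 + 2·0.5·0.281) − 0.18 = 0.30875.
Option 2: r to a full sibling = 0.5.
Option 2: Σ r·B − C = (1·0.5·0.142) − 0.21 = -0.139.
Option 1 has the higher net inclusive-fitness payoff.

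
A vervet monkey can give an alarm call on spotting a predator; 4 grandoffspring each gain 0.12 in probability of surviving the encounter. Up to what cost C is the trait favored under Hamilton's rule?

0.12

r to a grandoffspring = 0.25 (two parent–offspring links: r = (1/2)^2 = 1/4).
Hamilton's rule: n·r·B > C, so the trait is favored while C < n·r·B = 4·0.25·0.12 = 0.12.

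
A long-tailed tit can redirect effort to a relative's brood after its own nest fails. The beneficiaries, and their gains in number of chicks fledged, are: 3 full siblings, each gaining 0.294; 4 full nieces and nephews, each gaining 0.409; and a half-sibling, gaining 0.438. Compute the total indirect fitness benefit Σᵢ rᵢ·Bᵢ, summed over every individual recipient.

r to a full sibling = 1/2 (full sibs share both parents — two paths of length 2: r = 2·(1/2)^2 = 1/2).
r to a full niece or nephew = 1/4 (full aunt/uncle↔niece/nephew: two paths of length 3 through the shared grandparent pair: r = 2·(1/2)^3 = 1/4).
r to a half-sibling = 1/4 (half-sibs share one parent — one path of length 2: r = (1/2)^2 = 1/4).
Summing one r·B term per recipient: 3·0.5·0.294 + 4·0.25·0.409 + 1·0.25·0.438 = 0.9595.

0.9595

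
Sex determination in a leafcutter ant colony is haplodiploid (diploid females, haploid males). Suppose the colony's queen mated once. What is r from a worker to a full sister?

Haplodiploid full sisters inherit their father's entire haploid genome identically (contributing 1/2) and on average half of their mother's contribution (1/2 · 1/2 = 1/4); r = 1/2 + 1/4 = 3/4.

0.75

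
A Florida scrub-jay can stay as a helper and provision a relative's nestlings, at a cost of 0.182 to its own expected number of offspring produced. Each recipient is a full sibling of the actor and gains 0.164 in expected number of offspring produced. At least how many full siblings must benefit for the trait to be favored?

3

r to a full sibling = 0.5 (full sibs share both parents — two paths of length 2: r = 2·(1/2)^2 = 1/2).
Hamilton's rule: n·r·B > C  ⇒  n > C/(r·B) = 0.182/(0.5·0.164) = 2.22.
The smallest integer exceeding 2.22 is 3.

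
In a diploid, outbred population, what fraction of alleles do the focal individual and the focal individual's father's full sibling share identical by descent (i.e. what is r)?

0.25

Each parent–offspring link contributes a factor of 1/2, and independent paths through distinct common ancestors add.
Full aunt/uncle↔niece/nephew: two paths of length 3 through the shared grandparent pair: r = 2·(1/2)^3 = 1/4.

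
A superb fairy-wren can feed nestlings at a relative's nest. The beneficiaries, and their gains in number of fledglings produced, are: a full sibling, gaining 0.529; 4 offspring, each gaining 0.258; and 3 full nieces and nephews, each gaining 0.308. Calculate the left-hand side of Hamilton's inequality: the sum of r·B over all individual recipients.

1.0115

r to a full sibling = 1/2 (full sibs share both parents — two paths of length 2: r = 2·(1/2)^2 = 1/2).
r to an offspring = 1/2 (one parent–offspring link: r = (1/2)^1 = 1/2).
r to a full niece or nephew = 1/4 (full aunt/uncle↔niece/nephew: two paths of length 3 through the shared grandparent pair: r = 2·(1/2)^3 = 1/4).
Summing one r·B term per recipient: 1·0.5·0.529 + 4·0.5·0.258 + 3·0.25·0.308 = 1.0115.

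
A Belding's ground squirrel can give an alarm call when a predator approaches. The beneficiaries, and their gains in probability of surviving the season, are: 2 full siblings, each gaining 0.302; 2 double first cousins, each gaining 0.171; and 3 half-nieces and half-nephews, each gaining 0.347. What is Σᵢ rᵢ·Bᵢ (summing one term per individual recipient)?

0.517625

r to a full sibling = 1/2 (full sibs share both parents — two paths of length 2: r = 2·(1/2)^2 = 1/2).
r to a double first cousin = 1/4 (double first cousins share both grandparent pairs — four paths of length 4: r = 4·(1/2)^4 = 1/4).
r to a half-niece or half-nephew = 1/8 (half-aunt/uncle↔niece/nephew: one path of length 3: r = (1/2)^3 = 1/8).
Summing one r·B term per recipient: 2·0.5·0.302 + 2·0.25·0.171 + 3·0.125·0.347 = 0.517625.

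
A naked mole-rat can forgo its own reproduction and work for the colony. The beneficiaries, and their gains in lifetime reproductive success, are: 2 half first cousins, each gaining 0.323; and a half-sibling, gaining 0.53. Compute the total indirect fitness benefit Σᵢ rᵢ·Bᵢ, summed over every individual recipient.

0.172875

r to a half first cousin = 0.0625 (half first cousins share one grandparent — one path of length 4: r = (1/2)^4 = 1/16).
r to a half-sibling = 1/4 (half-sibs share one parent — one path of length 2: r = (1/2)^2 = 1/4).
Summing one r·B term per recipient: 2·0.0625·0.323 + 1·0.25·0.53 = 0.172875.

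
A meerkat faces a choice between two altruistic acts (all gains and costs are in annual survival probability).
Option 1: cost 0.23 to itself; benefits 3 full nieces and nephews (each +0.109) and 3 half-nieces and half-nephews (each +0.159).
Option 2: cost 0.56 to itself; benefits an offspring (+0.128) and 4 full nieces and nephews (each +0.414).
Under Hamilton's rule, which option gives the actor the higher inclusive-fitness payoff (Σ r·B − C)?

Option 1: r to a full niece or nephew = 0.25.
Option 1: r to a half-niece or half-nephew = 0.125.
Option 1: Σ r·B − C = (3·0.25·0.109 + 3·0.125·0.159) − 0.23 = -0.088625.
Option 2: r to an offspring = 0.5.
Option 2: r to a full niece or nephew = 0.25.
Option 2: Σ r·B − C = (1·0.5·0.128 + 4·0.25·0.414) − 0.56 = -0.082.
Option 2 has the higher net inclusive-fitness payoff.

Option 2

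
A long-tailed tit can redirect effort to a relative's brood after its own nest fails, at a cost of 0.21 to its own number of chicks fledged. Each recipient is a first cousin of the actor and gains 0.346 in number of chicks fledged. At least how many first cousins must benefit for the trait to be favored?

5

r to a first cousin = 1/8 (first cousins share one grandparent pair — two paths of length 4: r = 2·(1/2)^4 = 1/8).
Hamilton's rule: n·r·B > C  ⇒  n > C/(r·B) = 0.21/(0.125·0.346) = 4.855.
The smallest integer exceeding 4.855 is 5.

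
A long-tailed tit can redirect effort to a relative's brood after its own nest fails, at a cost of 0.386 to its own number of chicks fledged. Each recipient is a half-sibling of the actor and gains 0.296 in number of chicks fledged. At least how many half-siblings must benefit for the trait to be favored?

r to a half-sibling = 1/4 (half-sibs share one parent — one path of length 2: r = (1/2)^2 = 1/4).
Hamilton's rule: n·r·B > C  ⇒  n > C/(r·B) = 0.386/(0.25·0.296) = 5.216.
The smallest integer exceeding 5.216 is 6.

6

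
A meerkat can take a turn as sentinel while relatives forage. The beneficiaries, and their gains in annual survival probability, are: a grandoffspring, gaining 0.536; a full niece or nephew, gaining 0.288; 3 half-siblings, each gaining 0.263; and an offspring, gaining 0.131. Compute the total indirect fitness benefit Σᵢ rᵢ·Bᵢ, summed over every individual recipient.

r to a grandoffspring = 1/4 (two parent–offspring links: r = (1/2)^2 = 1/4).
r to a full niece or nephew = 1/4 (full aunt/uncle↔niece/nephew: two paths of length 3 through the shared grandparent pair: r = 2·(1/2)^3 = 1/4).
r to a half-sibling = 1/4 (half-sibs share one parent — one path of length 2: r = (1/2)^2 = 1/4).
r to an offspring = 1/2 (one parent–offspring link: r = (1/2)^1 = 1/2).
Summing one r·B term per recipient: 1·0.25·0.536 + 1·0.25·0.288 + 3·0.25·0.263 + 1·0.5·0.131 = 0.46875.

0.46875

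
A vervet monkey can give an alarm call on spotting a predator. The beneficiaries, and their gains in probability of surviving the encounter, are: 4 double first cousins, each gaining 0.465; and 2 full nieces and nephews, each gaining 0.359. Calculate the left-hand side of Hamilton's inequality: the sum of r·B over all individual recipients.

r to a double first cousin = 0.25 (double first cousins share both grandparent pairs — four paths of length 4: r = 4·(1/2)^4 = 1/4).
r to a full niece or nephew = 0.25 (full aunt/uncle↔niece/nephew: two paths of length 3 through the shared grandparent pair: r = 2·(1/2)^3 = 1/4).
Summing one r·B term per recipient: 4·0.25·0.465 + 2·0.25·0.359 = 0.6445.

0.6445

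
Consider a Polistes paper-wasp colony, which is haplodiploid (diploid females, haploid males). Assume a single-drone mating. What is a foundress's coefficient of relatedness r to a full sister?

Haplodiploid full sisters inherit their father's entire haploid genome identically (contributing 1/2) and on average half of their mother's contribution (1/2 · 1/2 = 1/4); r = 1/2 + 1/4 = 3/4.

0.75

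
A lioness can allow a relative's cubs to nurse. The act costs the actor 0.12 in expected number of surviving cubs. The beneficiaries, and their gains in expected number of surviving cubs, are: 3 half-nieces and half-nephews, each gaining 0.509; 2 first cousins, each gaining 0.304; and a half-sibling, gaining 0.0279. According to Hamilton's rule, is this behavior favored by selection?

Hamilton's rule: the trait is favored when the sum of r·B over every recipient exceeds the actor's cost C.
r to a half-niece or half-nephew = 1/8 (half-aunt/uncle↔niece/nephew: one path of length 3: r = (1/2)^3 = 1/8).
r to a first cousin = 1/8 (first cousins share one grandparent pair — two paths of length 4: r = 2·(1/2)^4 = 1/8).
r to a half-sibling = 1/4 (half-sibs share one parent — one path of length 2: r = (1/2)^2 = 1/4).
Summing one r·B term per recipient: 3·0.125·0.509 + 2·0.125·0.304 + 1·0.25·0.0279 = 0.27385.
0.27385 > 0.12: the indirect benefit exceeds the cost.

Yes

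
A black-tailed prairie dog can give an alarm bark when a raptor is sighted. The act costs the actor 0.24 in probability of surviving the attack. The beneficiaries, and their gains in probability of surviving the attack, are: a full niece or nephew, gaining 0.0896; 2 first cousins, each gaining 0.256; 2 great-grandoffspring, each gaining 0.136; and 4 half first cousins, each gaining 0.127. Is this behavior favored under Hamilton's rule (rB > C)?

Hamilton's rule: the trait is favored when the sum of r·B over every recipient exceeds the actor's cost C.
r to a full niece or nephew = 0.25 (full aunt/uncle↔niece/nephew: two paths of length 3 through the shared grandparent pair: r = 2·(1/2)^3 = 1/4).
r to a first cousin = 0.125 (first cousins share one grandparent pair — two paths of length 4: r = 2·(1/2)^4 = 1/8).
r to a great-grandoffspring = 1/8 (three parent–offspring links: r = (1/2)^3 = 1/8).
r to a half first cousin = 0.0625 (half first cousins share one grandparent — one path of length 4: r = (1/2)^4 = 1/16).
Summing one r·B term per recipient: 1·0.25·0.0896 + 2·0.125·0.256 + 2·0.125·0.136 + 4·0.0625·0.127 = 0.15215.
0.15215 < 0.24: the indirect benefit is less than the cost.

No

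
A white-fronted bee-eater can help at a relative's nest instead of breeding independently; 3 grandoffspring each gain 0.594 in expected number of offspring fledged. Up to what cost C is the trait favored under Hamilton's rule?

r to a grandoffspring = 0.25 (two parent–offspring links: r = (1/2)^2 = 1/4).
Hamilton's rule: n·r·B > C, so the trait is favored while C < n·r·B = 3·0.25·0.594 = 0.4455.

0.4455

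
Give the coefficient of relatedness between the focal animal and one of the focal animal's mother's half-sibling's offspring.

0.0625

Each parent–offspring link contributes a factor of 1/2, and independent paths through distinct common ancestors add.
Half first cousins share one grandparent — one path of length 4: r = (1/2)^4 = 1/16.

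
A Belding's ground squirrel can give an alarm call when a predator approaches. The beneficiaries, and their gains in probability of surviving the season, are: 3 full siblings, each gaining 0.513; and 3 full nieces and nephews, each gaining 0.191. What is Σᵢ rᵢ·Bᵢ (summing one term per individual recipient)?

0.91275

r to a full sibling = 0.5 (full sibs share both parents — two paths of length 2: r = 2·(1/2)^2 = 1/2).
r to a full niece or nephew = 1/4 (full aunt/uncle↔niece/nephew: two paths of length 3 through the shared grandparent pair: r = 2·(1/2)^3 = 1/4).
Summing one r·B term per recipient: 3·0.5·0.513 + 3·0.25·0.191 = 0.91275.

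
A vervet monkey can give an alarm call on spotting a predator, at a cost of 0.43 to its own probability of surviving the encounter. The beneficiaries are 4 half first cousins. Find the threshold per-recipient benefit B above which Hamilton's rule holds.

r to a half first cousin = 0.0625 (half first cousins share one grandparent — one path of length 4: r = (1/2)^4 = 1/16).
Hamilton's rule with n recipients of equal r: n·r·B > C, so B > C/(n·r) = 0.43/(4·0.0625) = 1.72.

1.72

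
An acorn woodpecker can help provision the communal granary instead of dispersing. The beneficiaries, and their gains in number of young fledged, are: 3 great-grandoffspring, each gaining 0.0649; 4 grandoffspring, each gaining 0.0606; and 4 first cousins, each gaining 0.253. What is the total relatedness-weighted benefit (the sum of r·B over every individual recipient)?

r to a great-grandoffspring = 1/8 (three parent–offspring links: r = (1/2)^3 = 1/8).
r to a grandoffspring = 0.25 (two parent–offspring links: r = (1/2)^2 = 1/4).
r to a first cousin = 1/8 (first cousins share one grandparent pair — two paths of length 4: r = 2·(1/2)^4 = 1/8).
Summing one r·B term per recipient: 3·0.125·0.0649 + 4·0.25·0.0606 + 4·0.125·0.253 = 0.2114375.

0.2114375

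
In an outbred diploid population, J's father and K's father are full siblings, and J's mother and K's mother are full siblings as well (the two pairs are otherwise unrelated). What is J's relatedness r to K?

0.25

Relatedness sums over independent paths through distinct common ancestors.
J and K are related in two ways: first cousins through their fathers (r = 1/8) and first cousins through their mothers (r = 1/8) — i.e. double first cousins.
r = 1/8 + 1/8 = 0.25.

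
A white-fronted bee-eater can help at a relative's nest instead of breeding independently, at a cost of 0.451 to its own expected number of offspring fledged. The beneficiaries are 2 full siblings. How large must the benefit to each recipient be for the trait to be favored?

0.451

r to a full sibling = 1/2 (full sibs share both parents — two paths of length 2: r = 2·(1/2)^2 = 1/2).
Hamilton's rule with n recipients of equal r: n·r·B > C, so B > C/(n·r) = 0.451/(2·0.5) = 0.451.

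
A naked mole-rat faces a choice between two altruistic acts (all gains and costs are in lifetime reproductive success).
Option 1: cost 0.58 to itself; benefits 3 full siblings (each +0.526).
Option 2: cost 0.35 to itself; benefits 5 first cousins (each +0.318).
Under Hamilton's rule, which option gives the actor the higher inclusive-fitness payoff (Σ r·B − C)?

Option 1: r to a full sibling = 0.5.
Option 1: Σ r·B − C = (3·0.5·0.526) − 0.58 = 0.209.
Option 2: r to a first cousin = 0.125.
Option 2: Σ r·B − C = (5·0.125·0.318) − 0.35 = -0.15125.
Option 1 has the higher net inclusive-fitness payoff.

Option 1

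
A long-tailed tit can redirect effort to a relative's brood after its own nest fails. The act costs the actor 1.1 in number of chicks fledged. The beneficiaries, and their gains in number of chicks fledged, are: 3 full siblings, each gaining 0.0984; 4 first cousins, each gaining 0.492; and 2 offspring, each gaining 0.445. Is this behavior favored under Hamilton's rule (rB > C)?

No

Hamilton's rule: the trait is favored when the sum of r·B over every recipient exceeds the actor's cost C.
r to a full sibling = 0.5 (full sibs share both parents — two paths of length 2: r = 2·(1/2)^2 = 1/2).
r to a first cousin = 0.125 (first cousins share one grandparent pair — two paths of length 4: r = 2·(1/2)^4 = 1/8).
r to an offspring = 0.5 (one parent–offspring link: r = (1/2)^1 = 1/2).
Summing one r·B term per recipient: 3·0.5·0.0984 + 4·0.125·0.492 + 2·0.5·0.445 = 0.8386.
0.8386 < 1.1: the indirect benefit is less than the cost.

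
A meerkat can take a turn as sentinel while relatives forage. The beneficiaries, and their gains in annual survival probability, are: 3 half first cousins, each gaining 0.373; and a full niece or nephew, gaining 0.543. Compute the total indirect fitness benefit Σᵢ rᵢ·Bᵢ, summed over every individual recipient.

r to a half first cousin = 1/16 (half first cousins share one grandparent — one path of length 4: r = (1/2)^4 = 1/16).
r to a full niece or nephew = 0.25 (full aunt/uncle↔niece/nephew: two paths of length 3 through the shared grandparent pair: r = 2·(1/2)^3 = 1/4).
Summing one r·B term per recipient: 3·0.0625·0.373 + 1·0.25·0.543 = 0.2056875.

0.2056875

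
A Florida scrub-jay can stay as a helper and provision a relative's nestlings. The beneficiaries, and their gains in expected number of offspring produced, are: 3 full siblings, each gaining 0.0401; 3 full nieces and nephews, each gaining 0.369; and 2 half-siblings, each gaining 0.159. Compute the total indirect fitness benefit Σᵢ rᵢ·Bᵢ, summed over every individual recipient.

0.4164

r to a full sibling = 0.5 (full sibs share both parents — two paths of length 2: r = 2·(1/2)^2 = 1/2).
r to a full niece or nephew = 1/4 (full aunt/uncle↔niece/nephew: two paths of length 3 through the shared grandparent pair: r = 2·(1/2)^3 = 1/4).
r to a half-sibling = 1/4 (half-sibs share one parent — one path of length 2: r = (1/2)^2 = 1/4).
Summing one r·B term per recipient: 3·0.5·0.0401 + 3·0.25·0.369 + 2·0.25·0.159 = 0.4164.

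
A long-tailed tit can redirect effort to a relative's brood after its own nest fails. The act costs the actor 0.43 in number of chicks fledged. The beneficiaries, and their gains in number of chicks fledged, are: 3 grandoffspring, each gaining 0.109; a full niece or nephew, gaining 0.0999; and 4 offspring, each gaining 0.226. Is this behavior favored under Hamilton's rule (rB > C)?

Hamilton's rule: the trait is favored when the sum of r·B over every recipient exceeds the actor's cost C.
r to a grandoffspring = 1/4 (two parent–offspring links: r = (1/2)^2 = 1/4).
r to a full niece or nephew = 0.25 (full aunt/uncle↔niece/nephew: two paths of length 3 through the shared grandparent pair: r = 2·(1/2)^3 = 1/4).
r to an offspring = 1/2 (one parent–offspring link: r = (1/2)^1 = 1/2).
Summing one r·B term per recipient: 3·0.25·0.109 + 1·0.25·0.0999 + 4·0.5·0.226 = 0.558725.
0.558725 > 0.43: the indirect benefit exceeds the cost.

Yes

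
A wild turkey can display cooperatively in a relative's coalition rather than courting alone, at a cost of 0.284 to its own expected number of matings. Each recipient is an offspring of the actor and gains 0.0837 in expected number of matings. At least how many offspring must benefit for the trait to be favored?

7

r to an offspring = 0.5 (one parent–offspring link: r = (1/2)^1 = 1/2).
Hamilton's rule: n·r·B > C  ⇒  n > C/(r·B) = 0.284/(0.5·0.0837) = 6.786.
The smallest integer exceeding 6.786 is 7.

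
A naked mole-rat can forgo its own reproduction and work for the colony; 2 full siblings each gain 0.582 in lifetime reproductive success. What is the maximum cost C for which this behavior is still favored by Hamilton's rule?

0.582

r to a full sibling = 1/2 (full sibs share both parents — two paths of length 2: r = 2·(1/2)^2 = 1/2).
Hamilton's rule: n·r·B > C, so the trait is favored while C < n·r·B = 2·0.5·0.582 = 0.582.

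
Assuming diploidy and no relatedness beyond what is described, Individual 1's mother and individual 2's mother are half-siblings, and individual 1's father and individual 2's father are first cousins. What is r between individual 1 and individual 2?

0.09375

Wright's path rule: contributions from independent ancestry routes add.
Individual 1 and individual 2 are related in two ways: half first cousins through their mothers (r = 1/16) and second cousins through their fathers (r = 1/32).
r = 1/16 + 1/32 = 0.09375.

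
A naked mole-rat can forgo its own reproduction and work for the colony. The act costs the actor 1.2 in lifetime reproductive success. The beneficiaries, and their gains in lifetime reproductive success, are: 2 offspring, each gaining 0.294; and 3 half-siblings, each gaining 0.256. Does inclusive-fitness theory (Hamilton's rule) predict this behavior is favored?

Hamilton's rule: the trait is favored when the sum of r·B over every recipient exceeds the actor's cost C.
r to an offspring = 1/2 (one parent–offspring link: r = (1/2)^1 = 1/2).
r to a half-sibling = 0.25 (half-sibs share one parent — one path of length 2: r = (1/2)^2 = 1/4).
Summing one r·B term per recipient: 2·0.5·0.294 + 3·0.25·0.256 = 0.486.
0.486 < 1.2: the indirect benefit is less than the cost.

No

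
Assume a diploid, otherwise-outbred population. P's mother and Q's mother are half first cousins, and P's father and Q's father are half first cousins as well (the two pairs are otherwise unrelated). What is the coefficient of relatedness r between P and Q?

0.03125

With two independent routes of shared ancestry, r is the sum of the two contributions.
P and Q are related in two ways: half second cousins through their mothers (r = 1/64) and half second cousins through their fathers (r = 1/64).
r = 1/64 + 1/64 = 1/32 = 0.03125.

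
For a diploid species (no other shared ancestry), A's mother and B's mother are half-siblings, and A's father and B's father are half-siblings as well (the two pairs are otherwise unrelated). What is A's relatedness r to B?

0.125

Wright's path rule: contributions from independent ancestry routes add.
A and B are related in two ways: half first cousins through their mothers (r = 1/16) and half first cousins through their fathers (r = 1/16).
r = 1/16 + 1/16 = 1/8 = 0.125.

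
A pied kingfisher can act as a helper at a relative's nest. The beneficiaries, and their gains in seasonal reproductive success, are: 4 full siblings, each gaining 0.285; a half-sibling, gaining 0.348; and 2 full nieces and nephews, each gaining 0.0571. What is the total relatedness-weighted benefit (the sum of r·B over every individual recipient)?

0.68555

r to a full sibling = 0.5 (full sibs share both parents — two paths of length 2: r = 2·(1/2)^2 = 1/2).
r to a half-sibling = 1/4 (half-sibs share one parent — one path of length 2: r = (1/2)^2 = 1/4).
r to a full niece or nephew = 0.25 (full aunt/uncle↔niece/nephew: two paths of length 3 through the shared grandparent pair: r = 2·(1/2)^3 = 1/4).
Summing one r·B term per recipient: 4·0.5·0.285 + 1·0.25·0.348 + 2·0.25·0.0571 = 0.68555.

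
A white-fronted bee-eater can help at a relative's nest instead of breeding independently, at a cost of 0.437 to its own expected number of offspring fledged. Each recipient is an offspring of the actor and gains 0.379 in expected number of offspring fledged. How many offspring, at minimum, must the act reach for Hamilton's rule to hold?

3

r to an offspring = 0.5 (one parent–offspring link: r = (1/2)^1 = 1/2).
Hamilton's rule: n·r·B > C  ⇒  n > C/(r·B) = 0.437/(0.5·0.379) = 2.306.
The smallest integer exceeding 2.306 is 3.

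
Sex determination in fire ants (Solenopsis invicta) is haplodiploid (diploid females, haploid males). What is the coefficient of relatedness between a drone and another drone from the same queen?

0.5

Haploid brothers each carry a random half of the queen's diploid genome, so on average they share half: r = 1/2.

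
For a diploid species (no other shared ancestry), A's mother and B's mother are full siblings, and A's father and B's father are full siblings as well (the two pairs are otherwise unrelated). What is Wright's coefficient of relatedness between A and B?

Wright's path rule: contributions from independent ancestry routes add.
A and B are related in two ways: first cousins through their mothers (r = 1/8) and first cousins through their fathers (r = 1/8) — i.e. double first cousins.
r = 1/8 + 1/8 = 0.25.

0.25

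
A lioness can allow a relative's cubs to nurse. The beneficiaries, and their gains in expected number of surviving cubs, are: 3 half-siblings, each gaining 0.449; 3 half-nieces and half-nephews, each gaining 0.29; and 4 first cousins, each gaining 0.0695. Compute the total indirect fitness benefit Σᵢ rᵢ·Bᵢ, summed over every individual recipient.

0.48025

r to a half-sibling = 1/4 (half-sibs share one parent — one path of length 2: r = (1/2)^2 = 1/4).
r to a half-niece or half-nephew = 1/8 (half-aunt/uncle↔niece/nephew: one path of length 3: r = (1/2)^3 = 1/8).
r to a first cousin = 1/8 (first cousins share one grandparent pair — two paths of length 4: r = 2·(1/2)^4 = 1/8).
Summing one r·B term per recipient: 3·0.25·0.449 + 3·0.125·0.29 + 4·0.125·0.0695 = 0.48025.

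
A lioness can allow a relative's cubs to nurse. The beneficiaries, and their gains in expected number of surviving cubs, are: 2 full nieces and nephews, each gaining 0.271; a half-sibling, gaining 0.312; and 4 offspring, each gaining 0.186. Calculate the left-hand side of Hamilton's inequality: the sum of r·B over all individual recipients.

0.5855

r to a full niece or nephew = 0.25 (full aunt/uncle↔niece/nephew: two paths of length 3 through the shared grandparent pair: r = 2·(1/2)^3 = 1/4).
r to a half-sibling = 1/4 (half-sibs share one parent — one path of length 2: r = (1/2)^2 = 1/4).
r to an offspring = 1/2 (one parent–offspring link: r = (1/2)^1 = 1/2).
Summing one r·B term per recipient: 2·0.25·0.271 + 1·0.25·0.312 + 4·0.5·0.186 = 0.5855.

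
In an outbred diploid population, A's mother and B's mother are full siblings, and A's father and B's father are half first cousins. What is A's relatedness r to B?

Relatedness sums over independent paths through distinct common ancestors.
A and B are related in two ways: first cousins through their mothers (r = 1/8) and half second cousins through their fathers (r = 1/64).
r = 1/8 + 1/64 = 9/64 = 0.140625.

0.140625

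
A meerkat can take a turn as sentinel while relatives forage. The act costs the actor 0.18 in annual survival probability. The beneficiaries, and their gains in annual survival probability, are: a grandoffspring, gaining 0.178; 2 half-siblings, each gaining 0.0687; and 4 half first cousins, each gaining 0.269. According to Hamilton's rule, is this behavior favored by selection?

Hamilton's rule: the trait is favored when the sum of r·B over every recipient exceeds the actor's cost C.
r to a grandoffspring = 0.25 (two parent–offspring links: r = (1/2)^2 = 1/4).
r to a half-sibling = 0.25 (half-sibs share one parent — one path of length 2: r = (1/2)^2 = 1/4).
r to a half first cousin = 1/16 (half first cousins share one grandparent — one path of length 4: r = (1/2)^4 = 1/16).
Summing one r·B term per recipient: 1·0.25·0.178 + 2·0.25·0.0687 + 4·0.0625·0.269 = 0.1461.
0.1461 < 0.18: the indirect benefit is less than the cost.

No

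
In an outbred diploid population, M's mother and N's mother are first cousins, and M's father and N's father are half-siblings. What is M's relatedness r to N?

With two independent routes of shared ancestry, r is the sum of the two contributions.
M and N are related in two ways: second cousins through their mothers (r = 1/32) and half first cousins through their fathers (r = 1/16).
r = 1/32 + 1/16 = 0.09375.

0.09375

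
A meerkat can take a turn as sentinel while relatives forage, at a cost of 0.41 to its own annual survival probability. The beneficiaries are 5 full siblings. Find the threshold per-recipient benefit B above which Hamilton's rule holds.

r to a full sibling = 0.5 (full sibs share both parents — two paths of length 2: r = 2·(1/2)^2 = 1/2).
Hamilton's rule with n recipients of equal r: n·r·B > C, so B > C/(n·r) = 0.41/(5·0.5) = 0.164.

0.164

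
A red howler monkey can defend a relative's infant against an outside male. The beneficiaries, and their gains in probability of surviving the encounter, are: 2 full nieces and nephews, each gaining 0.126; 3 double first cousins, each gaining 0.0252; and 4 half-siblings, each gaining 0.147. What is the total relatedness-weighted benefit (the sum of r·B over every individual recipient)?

r to a full niece or nephew = 0.25 (full aunt/uncle↔niece/nephew: two paths of length 3 through the shared grandparent pair: r = 2·(1/2)^3 = 1/4).
r to a double first cousin = 0.25 (double first cousins share both grandparent pairs — four paths of length 4: r = 4·(1/2)^4 = 1/4).
r to a half-sibling = 1/4 (half-sibs share one parent — one path of length 2: r = (1/2)^2 = 1/4).
Summing one r·B term per recipient: 2·0.25·0.126 + 3·0.25·0.0252 + 4·0.25·0.147 = 0.2289.

0.2289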